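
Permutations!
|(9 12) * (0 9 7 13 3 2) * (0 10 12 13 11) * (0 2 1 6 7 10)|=18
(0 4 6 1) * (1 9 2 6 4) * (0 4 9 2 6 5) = (0 1 4 9 6 2 5) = [1, 4, 5, 3, 9, 0, 2, 7, 8, 6]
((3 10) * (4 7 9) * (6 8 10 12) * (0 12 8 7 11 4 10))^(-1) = (0 8 3 10 9 7 6 12)(4 11)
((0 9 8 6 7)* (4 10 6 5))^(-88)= (10)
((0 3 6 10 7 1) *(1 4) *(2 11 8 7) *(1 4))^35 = (0 1 7 8 11 2 10 6 3)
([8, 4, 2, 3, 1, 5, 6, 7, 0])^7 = [8, 4, 2, 3, 1, 5, 6, 7, 0]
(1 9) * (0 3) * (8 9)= [3, 8, 2, 0, 4, 5, 6, 7, 9, 1]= (0 3)(1 8 9)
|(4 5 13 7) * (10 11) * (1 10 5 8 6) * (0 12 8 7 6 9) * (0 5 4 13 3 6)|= 13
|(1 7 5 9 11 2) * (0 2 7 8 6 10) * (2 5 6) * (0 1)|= |(0 5 9 11 7 6 10 1 8 2)|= 10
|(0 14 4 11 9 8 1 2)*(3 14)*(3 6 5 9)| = 28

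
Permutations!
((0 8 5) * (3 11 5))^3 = (0 11 8 5 3) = ((0 8 3 11 5))^3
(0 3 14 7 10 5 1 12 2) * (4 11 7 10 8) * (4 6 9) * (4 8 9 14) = (0 3 4 11 7 9 8 6 14 10 5 1 12 2) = [3, 12, 0, 4, 11, 1, 14, 9, 6, 8, 5, 7, 2, 13, 10]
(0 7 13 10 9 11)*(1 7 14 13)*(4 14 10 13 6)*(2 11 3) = (0 10 9 3 2 11)(1 7)(4 14 6) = [10, 7, 11, 2, 14, 5, 4, 1, 8, 3, 9, 0, 12, 13, 6]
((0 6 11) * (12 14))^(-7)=(0 11 6)(12 14)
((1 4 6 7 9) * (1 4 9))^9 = ((1 9 4 6 7))^9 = (1 7 6 4 9)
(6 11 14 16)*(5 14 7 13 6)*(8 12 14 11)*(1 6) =(1 6 8 12 14 16 5 11 7 13) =[0, 6, 2, 3, 4, 11, 8, 13, 12, 9, 10, 7, 14, 1, 16, 15, 5]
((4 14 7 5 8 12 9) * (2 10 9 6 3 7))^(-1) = (2 14 4 9 10)(3 6 12 8 5 7)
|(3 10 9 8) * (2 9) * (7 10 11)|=|(2 9 8 3 11 7 10)|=7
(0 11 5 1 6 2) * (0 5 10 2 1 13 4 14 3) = [11, 6, 5, 0, 14, 13, 1, 7, 8, 9, 2, 10, 12, 4, 3] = (0 11 10 2 5 13 4 14 3)(1 6)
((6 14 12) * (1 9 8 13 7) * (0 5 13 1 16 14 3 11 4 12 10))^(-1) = ((0 5 13 7 16 14 10)(1 9 8)(3 11 4 12 6))^(-1) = (0 10 14 16 7 13 5)(1 8 9)(3 6 12 4 11)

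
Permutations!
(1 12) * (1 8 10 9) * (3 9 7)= (1 12 8 10 7 3 9)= [0, 12, 2, 9, 4, 5, 6, 3, 10, 1, 7, 11, 8]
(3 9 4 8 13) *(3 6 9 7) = (3 7)(4 8 13 6 9) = [0, 1, 2, 7, 8, 5, 9, 3, 13, 4, 10, 11, 12, 6]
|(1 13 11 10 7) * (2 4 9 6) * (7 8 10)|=4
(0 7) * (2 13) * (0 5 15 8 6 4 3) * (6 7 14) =[14, 1, 13, 0, 3, 15, 4, 5, 7, 9, 10, 11, 12, 2, 6, 8] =(0 14 6 4 3)(2 13)(5 15 8 7)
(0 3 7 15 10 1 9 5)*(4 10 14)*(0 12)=(0 3 7 15 14 4 10 1 9 5 12)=[3, 9, 2, 7, 10, 12, 6, 15, 8, 5, 1, 11, 0, 13, 4, 14]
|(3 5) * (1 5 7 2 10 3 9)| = 12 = |(1 5 9)(2 10 3 7)|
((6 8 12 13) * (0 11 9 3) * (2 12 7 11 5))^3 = (0 12 8 9 5 13 7 3 2 6 11)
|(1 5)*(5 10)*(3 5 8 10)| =6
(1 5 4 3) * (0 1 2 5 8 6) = (0 1 8 6)(2 5 4 3) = [1, 8, 5, 2, 3, 4, 0, 7, 6]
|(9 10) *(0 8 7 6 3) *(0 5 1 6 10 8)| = |(1 6 3 5)(7 10 9 8)| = 4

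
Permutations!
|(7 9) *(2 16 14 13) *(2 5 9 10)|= 8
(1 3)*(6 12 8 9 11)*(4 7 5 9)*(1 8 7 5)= [0, 3, 2, 8, 5, 9, 12, 1, 4, 11, 10, 6, 7]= (1 3 8 4 5 9 11 6 12 7)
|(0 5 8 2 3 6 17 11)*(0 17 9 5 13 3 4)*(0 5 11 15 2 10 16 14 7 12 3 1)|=15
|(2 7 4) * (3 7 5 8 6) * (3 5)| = 12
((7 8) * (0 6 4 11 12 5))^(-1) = (0 5 12 11 4 6)(7 8)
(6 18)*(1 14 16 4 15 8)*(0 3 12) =[3, 14, 2, 12, 15, 5, 18, 7, 1, 9, 10, 11, 0, 13, 16, 8, 4, 17, 6] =(0 3 12)(1 14 16 4 15 8)(6 18)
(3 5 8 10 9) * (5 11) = (3 11 5 8 10 9) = [0, 1, 2, 11, 4, 8, 6, 7, 10, 3, 9, 5]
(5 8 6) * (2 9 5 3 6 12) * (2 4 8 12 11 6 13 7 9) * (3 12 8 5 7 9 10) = (3 13 9 7 10)(4 5 8 11 6 12) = [0, 1, 2, 13, 5, 8, 12, 10, 11, 7, 3, 6, 4, 9]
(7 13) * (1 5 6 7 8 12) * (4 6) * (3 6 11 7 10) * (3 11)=(1 5 4 3 6 10 11 7 13 8 12)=[0, 5, 2, 6, 3, 4, 10, 13, 12, 9, 11, 7, 1, 8]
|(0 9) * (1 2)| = |(0 9)(1 2)| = 2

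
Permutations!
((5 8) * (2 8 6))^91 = ((2 8 5 6))^91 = (2 6 5 8)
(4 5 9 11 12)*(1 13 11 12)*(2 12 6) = (1 13 11)(2 12 4 5 9 6) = [0, 13, 12, 3, 5, 9, 2, 7, 8, 6, 10, 1, 4, 11]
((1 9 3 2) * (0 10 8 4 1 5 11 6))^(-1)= ((0 10 8 4 1 9 3 2 5 11 6))^(-1)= (0 6 11 5 2 3 9 1 4 8 10)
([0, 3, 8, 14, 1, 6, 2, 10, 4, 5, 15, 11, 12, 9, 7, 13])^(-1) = [0, 4, 6, 1, 8, 9, 5, 14, 2, 13, 7, 11, 12, 15, 3, 10]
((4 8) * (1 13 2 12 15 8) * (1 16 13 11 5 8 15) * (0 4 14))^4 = (0 2 5 4 12 8 16 1 14 13 11)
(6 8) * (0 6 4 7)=(0 6 8 4 7)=[6, 1, 2, 3, 7, 5, 8, 0, 4]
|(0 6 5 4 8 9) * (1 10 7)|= |(0 6 5 4 8 9)(1 10 7)|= 6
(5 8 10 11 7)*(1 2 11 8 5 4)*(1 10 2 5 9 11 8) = (1 5 9 11 7 4 10)(2 8) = [0, 5, 8, 3, 10, 9, 6, 4, 2, 11, 1, 7]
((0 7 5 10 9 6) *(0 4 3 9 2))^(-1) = (0 2 10 5 7)(3 4 6 9)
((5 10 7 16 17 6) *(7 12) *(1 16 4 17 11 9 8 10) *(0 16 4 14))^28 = ((0 16 11 9 8 10 12 7 14)(1 4 17 6 5))^28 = (0 16 11 9 8 10 12 7 14)(1 6 4 5 17)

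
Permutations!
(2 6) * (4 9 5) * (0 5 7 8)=(0 5 4 9 7 8)(2 6)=[5, 1, 6, 3, 9, 4, 2, 8, 0, 7]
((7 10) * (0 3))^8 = ((0 3)(7 10))^8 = (10)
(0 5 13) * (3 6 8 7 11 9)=(0 5 13)(3 6 8 7 11 9)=[5, 1, 2, 6, 4, 13, 8, 11, 7, 3, 10, 9, 12, 0]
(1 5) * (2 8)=[0, 5, 8, 3, 4, 1, 6, 7, 2]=(1 5)(2 8)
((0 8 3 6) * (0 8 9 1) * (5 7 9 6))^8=(9)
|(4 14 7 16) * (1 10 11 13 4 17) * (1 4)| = 20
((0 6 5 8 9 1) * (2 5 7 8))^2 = (0 7 9)(1 6 8)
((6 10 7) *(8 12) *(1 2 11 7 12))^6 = (1 12 6 11)(2 8 10 7)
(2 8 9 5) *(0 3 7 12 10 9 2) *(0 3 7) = (0 7 12 10 9 5 3)(2 8) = [7, 1, 8, 0, 4, 3, 6, 12, 2, 5, 9, 11, 10]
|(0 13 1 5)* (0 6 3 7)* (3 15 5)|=|(0 13 1 3 7)(5 6 15)|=15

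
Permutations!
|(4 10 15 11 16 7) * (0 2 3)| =6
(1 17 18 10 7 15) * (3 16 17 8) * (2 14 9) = (1 8 3 16 17 18 10 7 15)(2 14 9) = [0, 8, 14, 16, 4, 5, 6, 15, 3, 2, 7, 11, 12, 13, 9, 1, 17, 18, 10]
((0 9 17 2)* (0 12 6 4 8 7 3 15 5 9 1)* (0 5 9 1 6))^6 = ((0 6 4 8 7 3 15 9 17 2 12)(1 5))^6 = (0 15 6 9 4 17 8 2 7 12 3)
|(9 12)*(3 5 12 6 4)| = 6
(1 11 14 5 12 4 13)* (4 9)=(1 11 14 5 12 9 4 13)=[0, 11, 2, 3, 13, 12, 6, 7, 8, 4, 10, 14, 9, 1, 5]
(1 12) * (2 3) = (1 12)(2 3) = [0, 12, 3, 2, 4, 5, 6, 7, 8, 9, 10, 11, 1]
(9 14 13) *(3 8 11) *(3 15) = (3 8 11 15)(9 14 13) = [0, 1, 2, 8, 4, 5, 6, 7, 11, 14, 10, 15, 12, 9, 13, 3]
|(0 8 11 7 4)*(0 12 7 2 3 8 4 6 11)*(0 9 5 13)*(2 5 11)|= |(0 4 12 7 6 2 3 8 9 11 5 13)|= 12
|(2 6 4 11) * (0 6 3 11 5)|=12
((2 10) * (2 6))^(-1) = (2 6 10)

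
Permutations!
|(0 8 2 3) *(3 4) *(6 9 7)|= |(0 8 2 4 3)(6 9 7)|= 15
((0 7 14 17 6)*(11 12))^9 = (0 6 17 14 7)(11 12)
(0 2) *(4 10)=(0 2)(4 10)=[2, 1, 0, 3, 10, 5, 6, 7, 8, 9, 4]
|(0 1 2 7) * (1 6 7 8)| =|(0 6 7)(1 2 8)| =3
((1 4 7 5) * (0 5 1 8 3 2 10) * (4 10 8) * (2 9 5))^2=(0 8 9 4 1)(2 3 5 7 10)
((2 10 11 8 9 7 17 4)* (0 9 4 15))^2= (0 7 15 9 17)(2 11 4 10 8)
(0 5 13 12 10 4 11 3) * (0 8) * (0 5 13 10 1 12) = [13, 12, 2, 8, 11, 10, 6, 7, 5, 9, 4, 3, 1, 0] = (0 13)(1 12)(3 8 5 10 4 11)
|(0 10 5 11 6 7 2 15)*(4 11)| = 9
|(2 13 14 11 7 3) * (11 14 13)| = |(14)(2 11 7 3)| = 4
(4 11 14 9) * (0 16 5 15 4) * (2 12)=(0 16 5 15 4 11 14 9)(2 12)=[16, 1, 12, 3, 11, 15, 6, 7, 8, 0, 10, 14, 2, 13, 9, 4, 5]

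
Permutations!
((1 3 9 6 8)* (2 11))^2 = (11)(1 9 8 3 6)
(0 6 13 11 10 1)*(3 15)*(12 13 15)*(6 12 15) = [12, 0, 2, 15, 4, 5, 6, 7, 8, 9, 1, 10, 13, 11, 14, 3] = (0 12 13 11 10 1)(3 15)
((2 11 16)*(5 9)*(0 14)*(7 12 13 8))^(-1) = (0 14)(2 16 11)(5 9)(7 8 13 12)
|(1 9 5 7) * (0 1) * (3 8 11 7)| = |(0 1 9 5 3 8 11 7)| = 8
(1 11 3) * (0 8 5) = [8, 11, 2, 1, 4, 0, 6, 7, 5, 9, 10, 3] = (0 8 5)(1 11 3)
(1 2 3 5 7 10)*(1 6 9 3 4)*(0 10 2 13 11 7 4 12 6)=(0 10)(1 13 11 7 2 12 6 9 3 5 4)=[10, 13, 12, 5, 1, 4, 9, 2, 8, 3, 0, 7, 6, 11]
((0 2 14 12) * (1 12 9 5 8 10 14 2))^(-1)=(0 12 1)(5 9 14 10 8)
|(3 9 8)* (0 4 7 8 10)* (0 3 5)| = 15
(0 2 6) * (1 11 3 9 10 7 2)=(0 1 11 3 9 10 7 2 6)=[1, 11, 6, 9, 4, 5, 0, 2, 8, 10, 7, 3]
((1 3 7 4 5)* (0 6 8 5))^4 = ((0 6 8 5 1 3 7 4))^4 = (0 1)(3 6)(4 5)(7 8)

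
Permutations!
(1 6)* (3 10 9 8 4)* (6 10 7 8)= (1 10 9 6)(3 7 8 4)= [0, 10, 2, 7, 3, 5, 1, 8, 4, 6, 9]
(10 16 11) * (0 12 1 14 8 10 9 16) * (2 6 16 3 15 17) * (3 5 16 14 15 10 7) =[12, 15, 6, 10, 4, 16, 14, 3, 7, 5, 0, 9, 1, 13, 8, 17, 11, 2] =(0 12 1 15 17 2 6 14 8 7 3 10)(5 16 11 9)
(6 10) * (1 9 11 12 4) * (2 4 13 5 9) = (1 2 4)(5 9 11 12 13)(6 10) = [0, 2, 4, 3, 1, 9, 10, 7, 8, 11, 6, 12, 13, 5]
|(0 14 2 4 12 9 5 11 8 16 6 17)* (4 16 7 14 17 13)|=|(0 17)(2 16 6 13 4 12 9 5 11 8 7 14)|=12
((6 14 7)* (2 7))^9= ((2 7 6 14))^9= (2 7 6 14)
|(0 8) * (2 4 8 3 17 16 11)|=8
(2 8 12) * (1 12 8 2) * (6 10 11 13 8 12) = (1 6 10 11 13 8 12) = [0, 6, 2, 3, 4, 5, 10, 7, 12, 9, 11, 13, 1, 8]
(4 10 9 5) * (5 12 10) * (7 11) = [0, 1, 2, 3, 5, 4, 6, 11, 8, 12, 9, 7, 10] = (4 5)(7 11)(9 12 10)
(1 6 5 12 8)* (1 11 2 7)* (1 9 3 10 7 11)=(1 6 5 12 8)(2 11)(3 10 7 9)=[0, 6, 11, 10, 4, 12, 5, 9, 1, 3, 7, 2, 8]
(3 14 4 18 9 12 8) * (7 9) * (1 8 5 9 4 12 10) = (1 8 3 14 12 5 9 10)(4 18 7) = [0, 8, 2, 14, 18, 9, 6, 4, 3, 10, 1, 11, 5, 13, 12, 15, 16, 17, 7]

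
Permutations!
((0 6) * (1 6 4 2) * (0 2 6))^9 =(0 1 2 6 4)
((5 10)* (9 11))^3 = ((5 10)(9 11))^3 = (5 10)(9 11)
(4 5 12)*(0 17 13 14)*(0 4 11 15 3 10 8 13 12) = (0 17 12 11 15 3 10 8 13 14 4 5) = [17, 1, 2, 10, 5, 0, 6, 7, 13, 9, 8, 15, 11, 14, 4, 3, 16, 12]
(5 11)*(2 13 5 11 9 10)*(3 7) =(2 13 5 9 10)(3 7) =[0, 1, 13, 7, 4, 9, 6, 3, 8, 10, 2, 11, 12, 5]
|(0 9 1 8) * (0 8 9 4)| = |(0 4)(1 9)| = 2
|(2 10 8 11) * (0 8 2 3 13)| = |(0 8 11 3 13)(2 10)| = 10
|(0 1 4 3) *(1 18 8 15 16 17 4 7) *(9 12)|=|(0 18 8 15 16 17 4 3)(1 7)(9 12)|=8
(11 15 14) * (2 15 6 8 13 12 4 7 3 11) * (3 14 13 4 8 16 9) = (2 15 13 12 8 4 7 14)(3 11 6 16 9) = [0, 1, 15, 11, 7, 5, 16, 14, 4, 3, 10, 6, 8, 12, 2, 13, 9]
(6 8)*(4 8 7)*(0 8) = (0 8 6 7 4) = [8, 1, 2, 3, 0, 5, 7, 4, 6]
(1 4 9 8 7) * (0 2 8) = (0 2 8 7 1 4 9) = [2, 4, 8, 3, 9, 5, 6, 1, 7, 0]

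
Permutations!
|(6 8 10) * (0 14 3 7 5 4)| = |(0 14 3 7 5 4)(6 8 10)| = 6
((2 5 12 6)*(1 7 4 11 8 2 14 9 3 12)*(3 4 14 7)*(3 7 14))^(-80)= (1 6 11)(2 3 9)(4 5 12)(7 14 8)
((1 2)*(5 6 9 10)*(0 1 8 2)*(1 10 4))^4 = ((0 10 5 6 9 4 1)(2 8))^4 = (0 9 10 4 5 1 6)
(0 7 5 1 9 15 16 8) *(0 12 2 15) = [7, 9, 15, 3, 4, 1, 6, 5, 12, 0, 10, 11, 2, 13, 14, 16, 8] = (0 7 5 1 9)(2 15 16 8 12)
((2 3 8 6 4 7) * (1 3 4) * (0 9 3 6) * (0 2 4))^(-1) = (0 2 8 3 9)(1 6)(4 7)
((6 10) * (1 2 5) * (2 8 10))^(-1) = (1 5 2 6 10 8)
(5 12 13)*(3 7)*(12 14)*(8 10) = [0, 1, 2, 7, 4, 14, 6, 3, 10, 9, 8, 11, 13, 5, 12] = (3 7)(5 14 12 13)(8 10)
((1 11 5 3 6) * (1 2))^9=(1 3)(2 5)(6 11)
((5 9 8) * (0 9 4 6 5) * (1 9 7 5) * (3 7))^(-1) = ((0 3 7 5 4 6 1 9 8))^(-1) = (0 8 9 1 6 4 5 7 3)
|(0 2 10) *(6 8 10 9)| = 6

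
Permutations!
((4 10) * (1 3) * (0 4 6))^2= (0 10)(4 6)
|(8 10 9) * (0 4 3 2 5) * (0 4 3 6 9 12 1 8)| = 28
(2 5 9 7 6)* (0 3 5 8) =(0 3 5 9 7 6 2 8) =[3, 1, 8, 5, 4, 9, 2, 6, 0, 7]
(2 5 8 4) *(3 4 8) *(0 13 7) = (0 13 7)(2 5 3 4) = [13, 1, 5, 4, 2, 3, 6, 0, 8, 9, 10, 11, 12, 7]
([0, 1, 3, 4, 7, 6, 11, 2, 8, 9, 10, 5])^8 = (5 11 6)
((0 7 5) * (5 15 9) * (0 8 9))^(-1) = (0 15 7)(5 9 8)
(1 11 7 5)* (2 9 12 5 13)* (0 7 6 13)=[7, 11, 9, 3, 4, 1, 13, 0, 8, 12, 10, 6, 5, 2]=(0 7)(1 11 6 13 2 9 12 5)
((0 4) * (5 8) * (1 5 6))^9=((0 4)(1 5 8 6))^9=(0 4)(1 5 8 6)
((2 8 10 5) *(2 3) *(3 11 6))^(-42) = (11)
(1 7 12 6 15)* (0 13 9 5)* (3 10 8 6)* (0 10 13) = [0, 7, 2, 13, 4, 10, 15, 12, 6, 5, 8, 11, 3, 9, 14, 1] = (1 7 12 3 13 9 5 10 8 6 15)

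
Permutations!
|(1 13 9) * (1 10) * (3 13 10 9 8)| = 6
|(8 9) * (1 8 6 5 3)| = 6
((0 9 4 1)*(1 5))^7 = (0 4 1 9 5)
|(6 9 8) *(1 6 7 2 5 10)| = |(1 6 9 8 7 2 5 10)| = 8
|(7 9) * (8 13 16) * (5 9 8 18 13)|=12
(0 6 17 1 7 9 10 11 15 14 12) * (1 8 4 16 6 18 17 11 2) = (0 18 17 8 4 16 6 11 15 14 12)(1 7 9 10 2) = [18, 7, 1, 3, 16, 5, 11, 9, 4, 10, 2, 15, 0, 13, 12, 14, 6, 8, 17]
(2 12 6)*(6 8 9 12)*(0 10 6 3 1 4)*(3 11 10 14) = (0 14 3 1 4)(2 11 10 6)(8 9 12) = [14, 4, 11, 1, 0, 5, 2, 7, 9, 12, 6, 10, 8, 13, 3]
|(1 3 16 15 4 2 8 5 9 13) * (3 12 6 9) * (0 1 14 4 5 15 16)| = 13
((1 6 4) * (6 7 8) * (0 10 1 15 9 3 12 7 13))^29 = (0 10 1 13)(3 4 7 9 6 12 15 8) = ((0 10 1 13)(3 12 7 8 6 4 15 9))^29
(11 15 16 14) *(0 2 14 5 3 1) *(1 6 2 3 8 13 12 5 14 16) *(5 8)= [3, 0, 16, 6, 4, 5, 2, 7, 13, 9, 10, 15, 8, 12, 11, 1, 14]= (0 3 6 2 16 14 11 15 1)(8 13 12)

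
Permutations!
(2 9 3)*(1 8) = (1 8)(2 9 3) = [0, 8, 9, 2, 4, 5, 6, 7, 1, 3]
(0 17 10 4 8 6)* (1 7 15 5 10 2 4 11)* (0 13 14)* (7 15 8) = [17, 15, 4, 3, 7, 10, 13, 8, 6, 9, 11, 1, 12, 14, 0, 5, 16, 2] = (0 17 2 4 7 8 6 13 14)(1 15 5 10 11)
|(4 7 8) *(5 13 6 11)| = |(4 7 8)(5 13 6 11)| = 12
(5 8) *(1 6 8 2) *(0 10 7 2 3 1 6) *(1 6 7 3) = (0 10 3 6 8 5 1)(2 7) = [10, 0, 7, 6, 4, 1, 8, 2, 5, 9, 3]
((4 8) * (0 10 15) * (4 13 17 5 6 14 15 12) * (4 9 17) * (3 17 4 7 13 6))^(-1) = ((0 10 12 9 4 8 6 14 15)(3 17 5)(7 13))^(-1) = (0 15 14 6 8 4 9 12 10)(3 5 17)(7 13)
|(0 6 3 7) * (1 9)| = 4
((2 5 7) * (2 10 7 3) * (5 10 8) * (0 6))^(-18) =((0 6)(2 10 7 8 5 3))^(-18) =(10)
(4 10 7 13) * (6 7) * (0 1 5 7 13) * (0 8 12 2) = [1, 5, 0, 3, 10, 7, 13, 8, 12, 9, 6, 11, 2, 4] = (0 1 5 7 8 12 2)(4 10 6 13)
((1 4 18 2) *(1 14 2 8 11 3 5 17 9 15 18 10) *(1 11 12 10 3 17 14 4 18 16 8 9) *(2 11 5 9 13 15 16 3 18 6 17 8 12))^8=(1 17 6)(2 12 18 5 15 11 9)(3 8 16 4 10 13 14)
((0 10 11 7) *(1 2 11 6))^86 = ((0 10 6 1 2 11 7))^86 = (0 6 2 7 10 1 11)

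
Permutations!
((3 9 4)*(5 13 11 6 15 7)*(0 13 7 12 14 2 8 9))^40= (0 15 8)(2 3 6)(4 11 14)(9 13 12)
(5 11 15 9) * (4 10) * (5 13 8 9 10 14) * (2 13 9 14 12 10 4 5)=(2 13 8 14)(4 12 10 5 11 15)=[0, 1, 13, 3, 12, 11, 6, 7, 14, 9, 5, 15, 10, 8, 2, 4]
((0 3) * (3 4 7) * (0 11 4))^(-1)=((3 11 4 7))^(-1)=(3 7 4 11)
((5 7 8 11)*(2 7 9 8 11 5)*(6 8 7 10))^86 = ((2 10 6 8 5 9 7 11))^86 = (2 7 5 6)(8 10 11 9)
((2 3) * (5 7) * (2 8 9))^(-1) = ((2 3 8 9)(5 7))^(-1) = (2 9 8 3)(5 7)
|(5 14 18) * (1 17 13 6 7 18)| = 8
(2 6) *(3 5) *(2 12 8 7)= (2 6 12 8 7)(3 5)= [0, 1, 6, 5, 4, 3, 12, 2, 7, 9, 10, 11, 8]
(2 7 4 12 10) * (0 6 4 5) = (0 6 4 12 10 2 7 5) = [6, 1, 7, 3, 12, 0, 4, 5, 8, 9, 2, 11, 10]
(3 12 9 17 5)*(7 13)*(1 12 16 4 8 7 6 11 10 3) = (1 12 9 17 5)(3 16 4 8 7 13 6 11 10) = [0, 12, 2, 16, 8, 1, 11, 13, 7, 17, 3, 10, 9, 6, 14, 15, 4, 5]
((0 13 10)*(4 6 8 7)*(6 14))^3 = ((0 13 10)(4 14 6 8 7))^3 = (4 8 14 7 6)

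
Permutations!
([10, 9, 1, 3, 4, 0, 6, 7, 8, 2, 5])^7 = (0 10 5)(1 9 2)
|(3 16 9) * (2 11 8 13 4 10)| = |(2 11 8 13 4 10)(3 16 9)| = 6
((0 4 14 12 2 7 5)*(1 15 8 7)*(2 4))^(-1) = ((0 2 1 15 8 7 5)(4 14 12))^(-1) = (0 5 7 8 15 1 2)(4 12 14)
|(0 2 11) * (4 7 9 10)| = 12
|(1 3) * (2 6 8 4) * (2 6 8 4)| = |(1 3)(2 8)(4 6)| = 2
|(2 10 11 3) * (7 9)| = 4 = |(2 10 11 3)(7 9)|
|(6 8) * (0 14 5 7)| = |(0 14 5 7)(6 8)| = 4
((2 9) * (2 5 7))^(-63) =(2 9 5 7)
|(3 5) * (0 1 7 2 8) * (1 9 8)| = 6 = |(0 9 8)(1 7 2)(3 5)|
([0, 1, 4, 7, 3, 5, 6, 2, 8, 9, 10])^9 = (10)(2 4 3 7)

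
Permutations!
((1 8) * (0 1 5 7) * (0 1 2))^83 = (0 2)(1 7 5 8)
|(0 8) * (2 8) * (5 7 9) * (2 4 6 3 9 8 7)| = |(0 4 6 3 9 5 2 7 8)| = 9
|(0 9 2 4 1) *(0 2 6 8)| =|(0 9 6 8)(1 2 4)| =12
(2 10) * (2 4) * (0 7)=(0 7)(2 10 4)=[7, 1, 10, 3, 2, 5, 6, 0, 8, 9, 4]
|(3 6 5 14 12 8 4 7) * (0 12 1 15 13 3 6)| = |(0 12 8 4 7 6 5 14 1 15 13 3)| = 12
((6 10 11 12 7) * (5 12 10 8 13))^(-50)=(5 8 7)(6 12 13)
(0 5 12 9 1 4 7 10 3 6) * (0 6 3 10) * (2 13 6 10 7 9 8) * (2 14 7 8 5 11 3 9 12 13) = (0 11 3 9 1 4 12 5 13 6 10 8 14 7) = [11, 4, 2, 9, 12, 13, 10, 0, 14, 1, 8, 3, 5, 6, 7]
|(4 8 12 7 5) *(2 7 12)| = |(12)(2 7 5 4 8)| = 5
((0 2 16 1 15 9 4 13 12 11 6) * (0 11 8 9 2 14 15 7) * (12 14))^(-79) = ((0 12 8 9 4 13 14 15 2 16 1 7)(6 11))^(-79) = (0 13 1 9 2 12 14 7 4 16 8 15)(6 11)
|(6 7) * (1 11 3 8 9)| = |(1 11 3 8 9)(6 7)| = 10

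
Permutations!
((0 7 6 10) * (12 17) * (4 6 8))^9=(0 4)(6 7)(8 10)(12 17)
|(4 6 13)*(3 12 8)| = 3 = |(3 12 8)(4 6 13)|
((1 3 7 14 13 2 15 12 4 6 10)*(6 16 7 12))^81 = (1 15 14 4)(2 7 12 10)(3 6 13 16)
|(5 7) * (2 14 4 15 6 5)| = 7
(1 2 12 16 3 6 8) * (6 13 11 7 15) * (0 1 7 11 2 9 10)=(0 1 9 10)(2 12 16 3 13)(6 8 7 15)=[1, 9, 12, 13, 4, 5, 8, 15, 7, 10, 0, 11, 16, 2, 14, 6, 3]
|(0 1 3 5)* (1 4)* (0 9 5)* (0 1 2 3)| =|(0 4 2 3 1)(5 9)| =10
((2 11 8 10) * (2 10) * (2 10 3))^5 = (11)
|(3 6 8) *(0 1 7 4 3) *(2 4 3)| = 6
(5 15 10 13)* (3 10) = (3 10 13 5 15) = [0, 1, 2, 10, 4, 15, 6, 7, 8, 9, 13, 11, 12, 5, 14, 3]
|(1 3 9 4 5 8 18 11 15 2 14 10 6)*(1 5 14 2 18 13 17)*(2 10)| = |(1 3 9 4 14 2 10 6 5 8 13 17)(11 15 18)| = 12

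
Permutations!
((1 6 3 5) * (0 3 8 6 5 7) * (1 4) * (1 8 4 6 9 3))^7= (0 3 8 6 1 7 9 4 5)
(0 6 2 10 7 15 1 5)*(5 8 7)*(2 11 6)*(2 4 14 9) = (0 4 14 9 2 10 5)(1 8 7 15)(6 11) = [4, 8, 10, 3, 14, 0, 11, 15, 7, 2, 5, 6, 12, 13, 9, 1]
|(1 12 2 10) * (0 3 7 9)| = |(0 3 7 9)(1 12 2 10)| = 4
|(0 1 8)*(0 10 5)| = |(0 1 8 10 5)| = 5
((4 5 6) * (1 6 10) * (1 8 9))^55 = ((1 6 4 5 10 8 9))^55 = (1 9 8 10 5 4 6)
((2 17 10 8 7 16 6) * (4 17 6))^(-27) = ((2 6)(4 17 10 8 7 16))^(-27) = (2 6)(4 8)(7 17)(10 16)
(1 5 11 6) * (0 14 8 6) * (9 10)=[14, 5, 2, 3, 4, 11, 1, 7, 6, 10, 9, 0, 12, 13, 8]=(0 14 8 6 1 5 11)(9 10)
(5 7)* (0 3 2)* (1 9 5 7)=(0 3 2)(1 9 5)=[3, 9, 0, 2, 4, 1, 6, 7, 8, 5]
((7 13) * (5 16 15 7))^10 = ((5 16 15 7 13))^10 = (16)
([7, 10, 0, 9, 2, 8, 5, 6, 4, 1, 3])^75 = (0 4 5 7 2 8 6)(1 9 3 10)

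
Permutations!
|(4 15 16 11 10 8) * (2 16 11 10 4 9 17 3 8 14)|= 12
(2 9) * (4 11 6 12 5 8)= (2 9)(4 11 6 12 5 8)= [0, 1, 9, 3, 11, 8, 12, 7, 4, 2, 10, 6, 5]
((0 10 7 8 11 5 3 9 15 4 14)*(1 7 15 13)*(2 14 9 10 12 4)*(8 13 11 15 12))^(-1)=(0 14 2 15 8)(1 13 7)(3 5 11 9 4 12 10)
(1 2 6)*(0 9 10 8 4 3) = (0 9 10 8 4 3)(1 2 6) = [9, 2, 6, 0, 3, 5, 1, 7, 4, 10, 8]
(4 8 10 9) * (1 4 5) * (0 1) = (0 1 4 8 10 9 5) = [1, 4, 2, 3, 8, 0, 6, 7, 10, 5, 9]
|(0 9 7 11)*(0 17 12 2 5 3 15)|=10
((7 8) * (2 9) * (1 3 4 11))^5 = (1 3 4 11)(2 9)(7 8)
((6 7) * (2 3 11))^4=((2 3 11)(6 7))^4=(2 3 11)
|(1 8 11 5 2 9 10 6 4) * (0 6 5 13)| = |(0 6 4 1 8 11 13)(2 9 10 5)| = 28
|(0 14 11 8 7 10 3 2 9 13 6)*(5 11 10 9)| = |(0 14 10 3 2 5 11 8 7 9 13 6)| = 12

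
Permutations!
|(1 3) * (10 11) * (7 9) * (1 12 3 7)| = 6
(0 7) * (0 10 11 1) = [7, 0, 2, 3, 4, 5, 6, 10, 8, 9, 11, 1] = (0 7 10 11 1)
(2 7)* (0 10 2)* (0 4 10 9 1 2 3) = (0 9 1 2 7 4 10 3) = [9, 2, 7, 0, 10, 5, 6, 4, 8, 1, 3]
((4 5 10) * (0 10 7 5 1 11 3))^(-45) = ((0 10 4 1 11 3)(5 7))^(-45) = (0 1)(3 4)(5 7)(10 11)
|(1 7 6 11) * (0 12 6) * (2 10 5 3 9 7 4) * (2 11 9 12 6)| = 60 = |(0 6 9 7)(1 4 11)(2 10 5 3 12)|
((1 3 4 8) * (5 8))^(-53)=(1 4 8 3 5)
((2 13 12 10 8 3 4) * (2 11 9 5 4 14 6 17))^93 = ((2 13 12 10 8 3 14 6 17)(4 11 9 5))^93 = (2 10 14)(3 17 12)(4 11 9 5)(6 13 8)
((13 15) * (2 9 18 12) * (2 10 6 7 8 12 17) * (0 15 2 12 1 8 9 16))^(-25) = ((0 15 13 2 16)(1 8)(6 7 9 18 17 12 10))^(-25) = (1 8)(6 18 10 9 12 7 17)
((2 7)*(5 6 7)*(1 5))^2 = (1 6 2 5 7)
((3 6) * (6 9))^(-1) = ((3 9 6))^(-1) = (3 6 9)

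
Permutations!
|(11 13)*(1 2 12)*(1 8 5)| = 10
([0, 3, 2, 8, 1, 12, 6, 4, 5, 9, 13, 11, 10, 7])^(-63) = (13)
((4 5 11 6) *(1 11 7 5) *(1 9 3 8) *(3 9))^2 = ((1 11 6 4 3 8)(5 7))^2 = (1 6 3)(4 8 11)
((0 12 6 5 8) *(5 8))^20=(12)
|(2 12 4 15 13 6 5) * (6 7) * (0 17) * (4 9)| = |(0 17)(2 12 9 4 15 13 7 6 5)| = 18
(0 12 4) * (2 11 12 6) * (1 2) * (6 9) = (0 9 6 1 2 11 12 4) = [9, 2, 11, 3, 0, 5, 1, 7, 8, 6, 10, 12, 4]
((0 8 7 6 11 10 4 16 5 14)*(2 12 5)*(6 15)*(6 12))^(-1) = (0 14 5 12 15 7 8)(2 16 4 10 11 6)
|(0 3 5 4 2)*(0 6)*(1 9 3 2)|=15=|(0 2 6)(1 9 3 5 4)|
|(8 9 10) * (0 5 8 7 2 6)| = 8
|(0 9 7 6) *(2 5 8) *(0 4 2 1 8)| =14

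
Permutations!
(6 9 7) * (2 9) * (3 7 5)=[0, 1, 9, 7, 4, 3, 2, 6, 8, 5]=(2 9 5 3 7 6)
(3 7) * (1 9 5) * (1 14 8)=(1 9 5 14 8)(3 7)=[0, 9, 2, 7, 4, 14, 6, 3, 1, 5, 10, 11, 12, 13, 8]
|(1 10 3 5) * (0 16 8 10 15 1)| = |(0 16 8 10 3 5)(1 15)| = 6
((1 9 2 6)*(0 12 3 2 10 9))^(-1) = (0 1 6 2 3 12)(9 10)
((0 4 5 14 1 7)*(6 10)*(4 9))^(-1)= ((0 9 4 5 14 1 7)(6 10))^(-1)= (0 7 1 14 5 4 9)(6 10)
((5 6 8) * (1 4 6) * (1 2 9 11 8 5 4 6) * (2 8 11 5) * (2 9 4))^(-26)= ((11)(1 6 9 5 8 2 4))^(-26)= (11)(1 9 8 4 6 5 2)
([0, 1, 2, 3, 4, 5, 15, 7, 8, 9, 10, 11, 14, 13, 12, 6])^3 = (6 15)(12 14)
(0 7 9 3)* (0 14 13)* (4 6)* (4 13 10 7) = (0 4 6 13)(3 14 10 7 9) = [4, 1, 2, 14, 6, 5, 13, 9, 8, 3, 7, 11, 12, 0, 10]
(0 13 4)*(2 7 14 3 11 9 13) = (0 2 7 14 3 11 9 13 4) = [2, 1, 7, 11, 0, 5, 6, 14, 8, 13, 10, 9, 12, 4, 3]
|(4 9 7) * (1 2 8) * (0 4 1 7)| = 12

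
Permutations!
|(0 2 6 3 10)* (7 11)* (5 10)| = 6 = |(0 2 6 3 5 10)(7 11)|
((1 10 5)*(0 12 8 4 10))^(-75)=(0 8 10 1 12 4 5)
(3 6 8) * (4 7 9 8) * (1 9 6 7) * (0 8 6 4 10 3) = (0 8)(1 9 6 10 3 7 4) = [8, 9, 2, 7, 1, 5, 10, 4, 0, 6, 3]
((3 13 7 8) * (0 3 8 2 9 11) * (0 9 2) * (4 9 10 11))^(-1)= (0 7 13 3)(4 9)(10 11)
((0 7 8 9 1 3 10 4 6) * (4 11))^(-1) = ((0 7 8 9 1 3 10 11 4 6))^(-1) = (0 6 4 11 10 3 1 9 8 7)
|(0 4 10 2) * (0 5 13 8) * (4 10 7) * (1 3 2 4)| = 10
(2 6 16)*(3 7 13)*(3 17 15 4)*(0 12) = [12, 1, 6, 7, 3, 5, 16, 13, 8, 9, 10, 11, 0, 17, 14, 4, 2, 15] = (0 12)(2 6 16)(3 7 13 17 15 4)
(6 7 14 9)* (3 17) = [0, 1, 2, 17, 4, 5, 7, 14, 8, 6, 10, 11, 12, 13, 9, 15, 16, 3] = (3 17)(6 7 14 9)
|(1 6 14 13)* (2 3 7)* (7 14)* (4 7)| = |(1 6 4 7 2 3 14 13)| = 8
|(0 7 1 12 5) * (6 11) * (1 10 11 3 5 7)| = 9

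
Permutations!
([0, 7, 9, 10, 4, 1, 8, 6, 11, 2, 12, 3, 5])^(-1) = [0, 5, 9, 11, 4, 12, 7, 1, 6, 2, 3, 8, 10]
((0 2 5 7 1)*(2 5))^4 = (7)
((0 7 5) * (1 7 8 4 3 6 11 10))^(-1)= (0 5 7 1 10 11 6 3 4 8)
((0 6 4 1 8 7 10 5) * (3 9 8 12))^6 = ((0 6 4 1 12 3 9 8 7 10 5))^6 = (0 9 6 8 4 7 1 10 12 5 3)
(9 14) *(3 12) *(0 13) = (0 13)(3 12)(9 14) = [13, 1, 2, 12, 4, 5, 6, 7, 8, 14, 10, 11, 3, 0, 9]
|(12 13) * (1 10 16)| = 6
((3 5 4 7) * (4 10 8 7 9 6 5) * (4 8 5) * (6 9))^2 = ((3 8 7)(4 6)(5 10))^2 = (10)(3 7 8)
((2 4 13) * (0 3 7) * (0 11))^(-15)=(13)(0 3 7 11)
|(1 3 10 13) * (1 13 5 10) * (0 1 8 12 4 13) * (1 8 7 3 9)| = |(0 8 12 4 13)(1 9)(3 7)(5 10)| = 10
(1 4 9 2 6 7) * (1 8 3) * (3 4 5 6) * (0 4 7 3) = (0 4 9 2)(1 5 6 3)(7 8) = [4, 5, 0, 1, 9, 6, 3, 8, 7, 2]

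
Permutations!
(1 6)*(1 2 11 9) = (1 6 2 11 9) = [0, 6, 11, 3, 4, 5, 2, 7, 8, 1, 10, 9]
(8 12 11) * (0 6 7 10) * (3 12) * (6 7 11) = (0 7 10)(3 12 6 11 8) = [7, 1, 2, 12, 4, 5, 11, 10, 3, 9, 0, 8, 6]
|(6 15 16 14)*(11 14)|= |(6 15 16 11 14)|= 5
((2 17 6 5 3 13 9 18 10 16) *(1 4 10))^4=(1 2 3)(4 17 13)(5 18 16)(6 9 10)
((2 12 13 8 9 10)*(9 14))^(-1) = (2 10 9 14 8 13 12)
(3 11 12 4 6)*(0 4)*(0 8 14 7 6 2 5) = (0 4 2 5)(3 11 12 8 14 7 6) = [4, 1, 5, 11, 2, 0, 3, 6, 14, 9, 10, 12, 8, 13, 7]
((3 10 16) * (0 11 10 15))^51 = ((0 11 10 16 3 15))^51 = (0 16)(3 11)(10 15)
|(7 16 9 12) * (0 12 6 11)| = |(0 12 7 16 9 6 11)| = 7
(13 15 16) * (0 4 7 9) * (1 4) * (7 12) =(0 1 4 12 7 9)(13 15 16) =[1, 4, 2, 3, 12, 5, 6, 9, 8, 0, 10, 11, 7, 15, 14, 16, 13]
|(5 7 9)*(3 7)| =|(3 7 9 5)| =4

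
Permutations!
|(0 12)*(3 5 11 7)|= 4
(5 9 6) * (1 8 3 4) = (1 8 3 4)(5 9 6) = [0, 8, 2, 4, 1, 9, 5, 7, 3, 6]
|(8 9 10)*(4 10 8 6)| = 6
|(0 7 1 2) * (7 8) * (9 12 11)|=|(0 8 7 1 2)(9 12 11)|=15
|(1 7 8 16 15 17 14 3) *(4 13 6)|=24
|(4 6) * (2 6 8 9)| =5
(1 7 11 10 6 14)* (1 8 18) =(1 7 11 10 6 14 8 18) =[0, 7, 2, 3, 4, 5, 14, 11, 18, 9, 6, 10, 12, 13, 8, 15, 16, 17, 1]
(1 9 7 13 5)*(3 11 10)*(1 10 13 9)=(3 11 13 5 10)(7 9)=[0, 1, 2, 11, 4, 10, 6, 9, 8, 7, 3, 13, 12, 5]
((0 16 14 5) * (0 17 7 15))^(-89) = ((0 16 14 5 17 7 15))^(-89) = (0 14 17 15 16 5 7)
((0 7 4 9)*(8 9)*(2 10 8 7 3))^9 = ((0 3 2 10 8 9)(4 7))^9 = (0 10)(2 9)(3 8)(4 7)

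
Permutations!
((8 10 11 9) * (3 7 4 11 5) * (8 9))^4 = (3 8 7 10 4 5 11)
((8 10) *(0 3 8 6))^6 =((0 3 8 10 6))^6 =(0 3 8 10 6)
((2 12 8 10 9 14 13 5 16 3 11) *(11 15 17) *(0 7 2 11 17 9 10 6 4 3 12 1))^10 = (17)(0 2)(1 7)(3 4 6 8 12 16 5 13 14 9 15)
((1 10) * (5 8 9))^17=(1 10)(5 9 8)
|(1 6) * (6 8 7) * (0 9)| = 4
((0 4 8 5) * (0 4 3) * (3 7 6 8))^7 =((0 7 6 8 5 4 3))^7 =(8)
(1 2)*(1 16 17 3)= (1 2 16 17 3)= [0, 2, 16, 1, 4, 5, 6, 7, 8, 9, 10, 11, 12, 13, 14, 15, 17, 3]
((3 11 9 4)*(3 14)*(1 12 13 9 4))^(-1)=((1 12 13 9)(3 11 4 14))^(-1)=(1 9 13 12)(3 14 4 11)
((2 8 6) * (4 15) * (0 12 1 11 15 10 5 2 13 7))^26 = ((0 12 1 11 15 4 10 5 2 8 6 13 7))^26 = (15)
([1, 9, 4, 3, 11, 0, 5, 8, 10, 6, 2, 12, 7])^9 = (0 5 6 9 1)(2 11 7 10 4 12 8)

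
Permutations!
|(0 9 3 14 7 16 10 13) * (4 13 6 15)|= 11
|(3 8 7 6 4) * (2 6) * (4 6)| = 5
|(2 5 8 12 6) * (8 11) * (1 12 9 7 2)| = |(1 12 6)(2 5 11 8 9 7)| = 6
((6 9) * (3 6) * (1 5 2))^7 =((1 5 2)(3 6 9))^7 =(1 5 2)(3 6 9)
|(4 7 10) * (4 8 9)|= 5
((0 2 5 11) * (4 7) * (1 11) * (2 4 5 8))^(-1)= (0 11 1 5 7 4)(2 8)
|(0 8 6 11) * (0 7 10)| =6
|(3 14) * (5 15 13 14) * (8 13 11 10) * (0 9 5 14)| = 8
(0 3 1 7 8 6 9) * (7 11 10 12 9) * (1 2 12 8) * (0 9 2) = (0 3)(1 11 10 8 6 7)(2 12) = [3, 11, 12, 0, 4, 5, 7, 1, 6, 9, 8, 10, 2]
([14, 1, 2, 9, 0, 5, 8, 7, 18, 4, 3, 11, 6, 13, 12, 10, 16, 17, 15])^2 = [12, 1, 2, 4, 14, 5, 18, 7, 15, 0, 9, 11, 8, 13, 6, 3, 16, 17, 10]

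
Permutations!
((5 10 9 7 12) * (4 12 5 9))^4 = ((4 12 9 7 5 10))^4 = (4 5 9)(7 12 10)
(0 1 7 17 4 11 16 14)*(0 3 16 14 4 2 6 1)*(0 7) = [7, 0, 6, 16, 11, 5, 1, 17, 8, 9, 10, 14, 12, 13, 3, 15, 4, 2] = (0 7 17 2 6 1)(3 16 4 11 14)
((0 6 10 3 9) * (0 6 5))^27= ((0 5)(3 9 6 10))^27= (0 5)(3 10 6 9)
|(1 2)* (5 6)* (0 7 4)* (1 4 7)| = |(7)(0 1 2 4)(5 6)| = 4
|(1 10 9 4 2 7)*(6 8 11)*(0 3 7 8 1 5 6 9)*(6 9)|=12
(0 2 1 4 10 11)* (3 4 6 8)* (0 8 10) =(0 2 1 6 10 11 8 3 4) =[2, 6, 1, 4, 0, 5, 10, 7, 3, 9, 11, 8]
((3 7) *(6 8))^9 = (3 7)(6 8)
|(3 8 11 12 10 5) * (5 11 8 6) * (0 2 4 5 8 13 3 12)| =28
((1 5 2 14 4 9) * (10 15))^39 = (1 14)(2 9)(4 5)(10 15)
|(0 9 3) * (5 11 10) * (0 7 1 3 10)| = 15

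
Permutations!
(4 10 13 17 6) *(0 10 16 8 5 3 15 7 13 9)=(0 10 9)(3 15 7 13 17 6 4 16 8 5)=[10, 1, 2, 15, 16, 3, 4, 13, 5, 0, 9, 11, 12, 17, 14, 7, 8, 6]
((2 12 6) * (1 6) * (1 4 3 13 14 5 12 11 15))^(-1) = ((1 6 2 11 15)(3 13 14 5 12 4))^(-1) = (1 15 11 2 6)(3 4 12 5 14 13)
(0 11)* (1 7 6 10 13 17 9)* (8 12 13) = (0 11)(1 7 6 10 8 12 13 17 9) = [11, 7, 2, 3, 4, 5, 10, 6, 12, 1, 8, 0, 13, 17, 14, 15, 16, 9]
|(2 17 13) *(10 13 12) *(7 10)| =6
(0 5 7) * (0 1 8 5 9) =(0 9)(1 8 5 7) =[9, 8, 2, 3, 4, 7, 6, 1, 5, 0]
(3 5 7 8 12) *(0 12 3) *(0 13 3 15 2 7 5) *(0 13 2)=(0 12 2 7 8 15)(3 13)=[12, 1, 7, 13, 4, 5, 6, 8, 15, 9, 10, 11, 2, 3, 14, 0]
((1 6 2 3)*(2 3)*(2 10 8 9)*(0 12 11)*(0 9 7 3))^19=((0 12 11 9 2 10 8 7 3 1 6))^19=(0 3 10 11 6 7 2 12 1 8 9)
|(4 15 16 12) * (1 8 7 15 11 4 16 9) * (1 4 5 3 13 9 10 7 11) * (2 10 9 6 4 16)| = 56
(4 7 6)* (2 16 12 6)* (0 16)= (0 16 12 6 4 7 2)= [16, 1, 0, 3, 7, 5, 4, 2, 8, 9, 10, 11, 6, 13, 14, 15, 12]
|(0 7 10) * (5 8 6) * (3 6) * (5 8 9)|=6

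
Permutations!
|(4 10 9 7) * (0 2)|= |(0 2)(4 10 9 7)|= 4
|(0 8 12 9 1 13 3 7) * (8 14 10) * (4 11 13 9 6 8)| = |(0 14 10 4 11 13 3 7)(1 9)(6 8 12)| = 24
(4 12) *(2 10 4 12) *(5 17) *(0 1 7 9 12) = (0 1 7 9 12)(2 10 4)(5 17) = [1, 7, 10, 3, 2, 17, 6, 9, 8, 12, 4, 11, 0, 13, 14, 15, 16, 5]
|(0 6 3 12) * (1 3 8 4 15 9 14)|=10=|(0 6 8 4 15 9 14 1 3 12)|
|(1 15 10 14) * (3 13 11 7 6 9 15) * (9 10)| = |(1 3 13 11 7 6 10 14)(9 15)| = 8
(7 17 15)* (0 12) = (0 12)(7 17 15) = [12, 1, 2, 3, 4, 5, 6, 17, 8, 9, 10, 11, 0, 13, 14, 7, 16, 15]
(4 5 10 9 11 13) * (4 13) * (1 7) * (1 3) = [0, 7, 2, 1, 5, 10, 6, 3, 8, 11, 9, 4, 12, 13] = (13)(1 7 3)(4 5 10 9 11)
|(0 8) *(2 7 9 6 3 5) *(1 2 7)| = 10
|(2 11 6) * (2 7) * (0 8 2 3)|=|(0 8 2 11 6 7 3)|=7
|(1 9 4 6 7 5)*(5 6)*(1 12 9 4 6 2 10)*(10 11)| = |(1 4 5 12 9 6 7 2 11 10)| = 10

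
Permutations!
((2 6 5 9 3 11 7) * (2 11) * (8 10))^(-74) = ((2 6 5 9 3)(7 11)(8 10))^(-74) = (11)(2 6 5 9 3)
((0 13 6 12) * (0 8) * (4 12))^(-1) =((0 13 6 4 12 8))^(-1) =(0 8 12 4 6 13)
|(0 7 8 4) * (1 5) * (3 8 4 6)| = 6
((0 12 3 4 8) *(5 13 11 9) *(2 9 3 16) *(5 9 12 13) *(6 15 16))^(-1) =(0 8 4 3 11 13)(2 16 15 6 12)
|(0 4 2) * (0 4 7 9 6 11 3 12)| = 14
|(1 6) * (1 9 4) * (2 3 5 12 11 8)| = |(1 6 9 4)(2 3 5 12 11 8)| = 12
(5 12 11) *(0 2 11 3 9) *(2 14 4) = [14, 1, 11, 9, 2, 12, 6, 7, 8, 0, 10, 5, 3, 13, 4] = (0 14 4 2 11 5 12 3 9)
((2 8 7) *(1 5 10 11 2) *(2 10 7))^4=((1 5 7)(2 8)(10 11))^4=(11)(1 5 7)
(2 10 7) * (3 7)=(2 10 3 7)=[0, 1, 10, 7, 4, 5, 6, 2, 8, 9, 3]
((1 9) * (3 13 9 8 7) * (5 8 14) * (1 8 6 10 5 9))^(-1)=(1 13 3 7 8 9 14)(5 10 6)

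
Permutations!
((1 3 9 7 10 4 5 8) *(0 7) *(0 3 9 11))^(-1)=((0 7 10 4 5 8 1 9 3 11))^(-1)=(0 11 3 9 1 8 5 4 10 7)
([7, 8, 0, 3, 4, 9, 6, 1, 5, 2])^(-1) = [2, 7, 9, 3, 4, 8, 6, 0, 1, 5]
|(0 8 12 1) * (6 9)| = 4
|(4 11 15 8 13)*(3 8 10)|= 7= |(3 8 13 4 11 15 10)|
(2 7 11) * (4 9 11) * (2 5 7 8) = (2 8)(4 9 11 5 7) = [0, 1, 8, 3, 9, 7, 6, 4, 2, 11, 10, 5]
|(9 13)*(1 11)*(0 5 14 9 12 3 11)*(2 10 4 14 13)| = |(0 5 13 12 3 11 1)(2 10 4 14 9)| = 35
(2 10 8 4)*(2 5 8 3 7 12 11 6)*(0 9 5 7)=(0 9 5 8 4 7 12 11 6 2 10 3)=[9, 1, 10, 0, 7, 8, 2, 12, 4, 5, 3, 6, 11]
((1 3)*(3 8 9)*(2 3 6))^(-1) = ((1 8 9 6 2 3))^(-1) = (1 3 2 6 9 8)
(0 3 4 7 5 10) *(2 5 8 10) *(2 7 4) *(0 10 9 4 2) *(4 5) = (10)(0 3)(2 4)(5 7 8 9) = [3, 1, 4, 0, 2, 7, 6, 8, 9, 5, 10]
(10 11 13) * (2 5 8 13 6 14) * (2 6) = (2 5 8 13 10 11)(6 14) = [0, 1, 5, 3, 4, 8, 14, 7, 13, 9, 11, 2, 12, 10, 6]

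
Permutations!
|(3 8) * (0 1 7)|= 6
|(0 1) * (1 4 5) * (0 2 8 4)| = 5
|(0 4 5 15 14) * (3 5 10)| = |(0 4 10 3 5 15 14)| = 7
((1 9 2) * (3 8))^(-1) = (1 2 9)(3 8)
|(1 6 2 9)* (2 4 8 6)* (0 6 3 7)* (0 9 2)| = |(0 6 4 8 3 7 9 1)| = 8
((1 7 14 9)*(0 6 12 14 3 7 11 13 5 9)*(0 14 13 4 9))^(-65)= (14)(1 9 4 11)(3 7)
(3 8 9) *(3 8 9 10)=[0, 1, 2, 9, 4, 5, 6, 7, 10, 8, 3]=(3 9 8 10)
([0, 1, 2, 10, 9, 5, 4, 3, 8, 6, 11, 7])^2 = [0, 1, 2, 11, 6, 5, 9, 10, 8, 4, 7, 3]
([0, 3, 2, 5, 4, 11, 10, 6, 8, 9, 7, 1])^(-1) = [0, 11, 2, 1, 4, 3, 7, 10, 8, 9, 6, 5]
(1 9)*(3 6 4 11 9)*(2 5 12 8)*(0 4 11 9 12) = (0 4 9 1 3 6 11 12 8 2 5) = [4, 3, 5, 6, 9, 0, 11, 7, 2, 1, 10, 12, 8]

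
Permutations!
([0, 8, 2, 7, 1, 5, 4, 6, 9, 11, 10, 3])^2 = [0, 9, 2, 6, 8, 5, 1, 4, 11, 3, 10, 7]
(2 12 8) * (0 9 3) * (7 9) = (0 7 9 3)(2 12 8) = [7, 1, 12, 0, 4, 5, 6, 9, 2, 3, 10, 11, 8]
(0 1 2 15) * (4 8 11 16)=(0 1 2 15)(4 8 11 16)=[1, 2, 15, 3, 8, 5, 6, 7, 11, 9, 10, 16, 12, 13, 14, 0, 4]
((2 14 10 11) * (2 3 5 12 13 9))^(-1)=((2 14 10 11 3 5 12 13 9))^(-1)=(2 9 13 12 5 3 11 10 14)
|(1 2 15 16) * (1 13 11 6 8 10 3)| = 10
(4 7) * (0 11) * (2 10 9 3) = [11, 1, 10, 2, 7, 5, 6, 4, 8, 3, 9, 0] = (0 11)(2 10 9 3)(4 7)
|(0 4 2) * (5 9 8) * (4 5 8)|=|(0 5 9 4 2)|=5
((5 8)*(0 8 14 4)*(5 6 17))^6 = ((0 8 6 17 5 14 4))^6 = (0 4 14 5 17 6 8)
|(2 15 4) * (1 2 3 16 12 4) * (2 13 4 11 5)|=10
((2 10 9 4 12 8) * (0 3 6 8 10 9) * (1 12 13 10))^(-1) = ((0 3 6 8 2 9 4 13 10)(1 12))^(-1) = (0 10 13 4 9 2 8 6 3)(1 12)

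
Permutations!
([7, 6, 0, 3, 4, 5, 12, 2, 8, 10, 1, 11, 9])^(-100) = [2, 1, 7, 3, 4, 5, 6, 0, 8, 9, 10, 11, 12]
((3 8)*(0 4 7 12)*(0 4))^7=((3 8)(4 7 12))^7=(3 8)(4 7 12)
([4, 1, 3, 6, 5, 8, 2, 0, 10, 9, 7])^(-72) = [0, 1, 2, 3, 4, 5, 6, 7, 8, 9, 10]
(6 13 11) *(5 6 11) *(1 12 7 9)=(1 12 7 9)(5 6 13)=[0, 12, 2, 3, 4, 6, 13, 9, 8, 1, 10, 11, 7, 5]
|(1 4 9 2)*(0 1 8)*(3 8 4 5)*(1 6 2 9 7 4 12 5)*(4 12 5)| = 6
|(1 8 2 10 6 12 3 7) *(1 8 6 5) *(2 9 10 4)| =|(1 6 12 3 7 8 9 10 5)(2 4)| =18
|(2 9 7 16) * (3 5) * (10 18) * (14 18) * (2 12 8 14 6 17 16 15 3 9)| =|(3 5 9 7 15)(6 17 16 12 8 14 18 10)| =40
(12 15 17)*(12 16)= [0, 1, 2, 3, 4, 5, 6, 7, 8, 9, 10, 11, 15, 13, 14, 17, 12, 16]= (12 15 17 16)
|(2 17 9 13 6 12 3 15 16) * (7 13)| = 10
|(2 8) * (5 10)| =2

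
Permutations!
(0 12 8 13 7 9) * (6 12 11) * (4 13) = [11, 1, 2, 3, 13, 5, 12, 9, 4, 0, 10, 6, 8, 7] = (0 11 6 12 8 4 13 7 9)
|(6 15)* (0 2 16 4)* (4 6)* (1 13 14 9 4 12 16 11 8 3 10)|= 44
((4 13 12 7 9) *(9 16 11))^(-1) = (4 9 11 16 7 12 13)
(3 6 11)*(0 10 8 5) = [10, 1, 2, 6, 4, 0, 11, 7, 5, 9, 8, 3] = (0 10 8 5)(3 6 11)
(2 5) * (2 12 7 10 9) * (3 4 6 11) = [0, 1, 5, 4, 6, 12, 11, 10, 8, 2, 9, 3, 7] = (2 5 12 7 10 9)(3 4 6 11)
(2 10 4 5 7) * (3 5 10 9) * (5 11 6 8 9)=(2 5 7)(3 11 6 8 9)(4 10)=[0, 1, 5, 11, 10, 7, 8, 2, 9, 3, 4, 6]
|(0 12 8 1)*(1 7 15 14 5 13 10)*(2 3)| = |(0 12 8 7 15 14 5 13 10 1)(2 3)| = 10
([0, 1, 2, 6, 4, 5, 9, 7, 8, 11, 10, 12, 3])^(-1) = (3 12 11 9 6)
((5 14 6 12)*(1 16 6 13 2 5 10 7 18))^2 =(1 6 10 18 16 12 7)(2 14)(5 13)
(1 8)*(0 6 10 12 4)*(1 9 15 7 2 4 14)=(0 6 10 12 14 1 8 9 15 7 2 4)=[6, 8, 4, 3, 0, 5, 10, 2, 9, 15, 12, 11, 14, 13, 1, 7]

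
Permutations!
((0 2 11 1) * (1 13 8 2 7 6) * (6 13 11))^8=(0 7 13 8 2 6 1)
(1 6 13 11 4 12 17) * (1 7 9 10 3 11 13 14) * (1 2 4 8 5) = (1 6 14 2 4 12 17 7 9 10 3 11 8 5) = [0, 6, 4, 11, 12, 1, 14, 9, 5, 10, 3, 8, 17, 13, 2, 15, 16, 7]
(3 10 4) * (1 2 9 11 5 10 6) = [0, 2, 9, 6, 3, 10, 1, 7, 8, 11, 4, 5] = (1 2 9 11 5 10 4 3 6)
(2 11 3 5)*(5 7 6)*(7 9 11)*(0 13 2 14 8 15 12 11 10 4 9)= (0 13 2 7 6 5 14 8 15 12 11 3)(4 9 10)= [13, 1, 7, 0, 9, 14, 5, 6, 15, 10, 4, 3, 11, 2, 8, 12]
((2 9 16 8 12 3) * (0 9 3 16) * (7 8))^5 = ((0 9)(2 3)(7 8 12 16))^5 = (0 9)(2 3)(7 8 12 16)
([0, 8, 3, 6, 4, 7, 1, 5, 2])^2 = [0, 2, 6, 1, 4, 5, 8, 7, 3]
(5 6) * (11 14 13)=(5 6)(11 14 13)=[0, 1, 2, 3, 4, 6, 5, 7, 8, 9, 10, 14, 12, 11, 13]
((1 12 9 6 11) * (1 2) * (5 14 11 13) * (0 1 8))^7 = (0 14 9 8 5 12 2 13 1 11 6)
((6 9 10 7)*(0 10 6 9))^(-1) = (0 6 9 7 10)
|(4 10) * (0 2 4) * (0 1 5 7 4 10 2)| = 6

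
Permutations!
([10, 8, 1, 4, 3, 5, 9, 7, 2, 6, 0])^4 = (10)(1 8 2)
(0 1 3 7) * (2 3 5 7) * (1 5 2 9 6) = (0 5 7)(1 2 3 9 6) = [5, 2, 3, 9, 4, 7, 1, 0, 8, 6]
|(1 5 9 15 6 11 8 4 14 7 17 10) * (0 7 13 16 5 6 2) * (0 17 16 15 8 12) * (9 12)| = |(0 7 16 5 12)(1 6 11 9 8 4 14 13 15 2 17 10)| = 60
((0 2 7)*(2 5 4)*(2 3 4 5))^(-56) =((0 2 7)(3 4))^(-56) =(0 2 7)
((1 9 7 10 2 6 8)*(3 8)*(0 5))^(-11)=(0 5)(1 6 7 8 2 9 3 10)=((0 5)(1 9 7 10 2 6 3 8))^(-11)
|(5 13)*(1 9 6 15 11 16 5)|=|(1 9 6 15 11 16 5 13)|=8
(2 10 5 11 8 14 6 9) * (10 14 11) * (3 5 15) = (2 14 6 9)(3 5 10 15)(8 11) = [0, 1, 14, 5, 4, 10, 9, 7, 11, 2, 15, 8, 12, 13, 6, 3]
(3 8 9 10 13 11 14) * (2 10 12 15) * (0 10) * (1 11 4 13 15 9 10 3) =(0 3 8 10 15 2)(1 11 14)(4 13)(9 12) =[3, 11, 0, 8, 13, 5, 6, 7, 10, 12, 15, 14, 9, 4, 1, 2]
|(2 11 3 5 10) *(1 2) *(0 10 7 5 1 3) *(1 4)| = 14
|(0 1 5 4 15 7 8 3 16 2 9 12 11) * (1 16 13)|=24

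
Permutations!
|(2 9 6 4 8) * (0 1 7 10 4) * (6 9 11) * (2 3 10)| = 12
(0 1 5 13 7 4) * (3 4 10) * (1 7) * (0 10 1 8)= (0 7 1 5 13 8)(3 4 10)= [7, 5, 2, 4, 10, 13, 6, 1, 0, 9, 3, 11, 12, 8]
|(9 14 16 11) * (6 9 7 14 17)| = 12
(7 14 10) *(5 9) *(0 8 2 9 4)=(0 8 2 9 5 4)(7 14 10)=[8, 1, 9, 3, 0, 4, 6, 14, 2, 5, 7, 11, 12, 13, 10]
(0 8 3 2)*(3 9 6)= (0 8 9 6 3 2)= [8, 1, 0, 2, 4, 5, 3, 7, 9, 6]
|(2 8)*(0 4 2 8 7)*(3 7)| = |(8)(0 4 2 3 7)| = 5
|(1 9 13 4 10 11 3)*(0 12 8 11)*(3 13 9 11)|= 9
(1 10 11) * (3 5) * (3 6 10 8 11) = [0, 8, 2, 5, 4, 6, 10, 7, 11, 9, 3, 1] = (1 8 11)(3 5 6 10)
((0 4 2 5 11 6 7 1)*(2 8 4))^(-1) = (0 1 7 6 11 5 2)(4 8)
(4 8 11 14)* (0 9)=(0 9)(4 8 11 14)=[9, 1, 2, 3, 8, 5, 6, 7, 11, 0, 10, 14, 12, 13, 4]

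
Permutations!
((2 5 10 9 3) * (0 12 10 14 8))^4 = (0 3 8 9 14 10 5 12 2)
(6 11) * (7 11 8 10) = (6 8 10 7 11) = [0, 1, 2, 3, 4, 5, 8, 11, 10, 9, 7, 6]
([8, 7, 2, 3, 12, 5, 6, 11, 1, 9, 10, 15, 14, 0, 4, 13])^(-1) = [13, 8, 2, 3, 14, 5, 6, 1, 0, 9, 10, 7, 4, 15, 12, 11]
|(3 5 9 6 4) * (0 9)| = 6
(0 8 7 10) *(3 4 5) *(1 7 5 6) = (0 8 5 3 4 6 1 7 10) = [8, 7, 2, 4, 6, 3, 1, 10, 5, 9, 0]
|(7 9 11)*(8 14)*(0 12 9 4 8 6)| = 9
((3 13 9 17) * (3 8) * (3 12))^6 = ((3 13 9 17 8 12))^6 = (17)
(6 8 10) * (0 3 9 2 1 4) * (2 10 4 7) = (0 3 9 10 6 8 4)(1 7 2) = [3, 7, 1, 9, 0, 5, 8, 2, 4, 10, 6]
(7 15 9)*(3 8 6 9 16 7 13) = [0, 1, 2, 8, 4, 5, 9, 15, 6, 13, 10, 11, 12, 3, 14, 16, 7] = (3 8 6 9 13)(7 15 16)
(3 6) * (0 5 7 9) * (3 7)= (0 5 3 6 7 9)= [5, 1, 2, 6, 4, 3, 7, 9, 8, 0]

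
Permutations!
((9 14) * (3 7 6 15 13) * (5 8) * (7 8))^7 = (15)(9 14)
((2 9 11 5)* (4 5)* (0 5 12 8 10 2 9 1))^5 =(0 12)(1 4)(2 11)(5 8)(9 10)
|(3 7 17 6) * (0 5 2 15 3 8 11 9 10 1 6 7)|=30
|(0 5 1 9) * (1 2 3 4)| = 7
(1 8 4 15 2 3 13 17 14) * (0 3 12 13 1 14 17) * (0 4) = (17)(0 3 1 8)(2 12 13 4 15) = [3, 8, 12, 1, 15, 5, 6, 7, 0, 9, 10, 11, 13, 4, 14, 2, 16, 17]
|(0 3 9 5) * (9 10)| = 5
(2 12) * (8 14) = (2 12)(8 14) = [0, 1, 12, 3, 4, 5, 6, 7, 14, 9, 10, 11, 2, 13, 8]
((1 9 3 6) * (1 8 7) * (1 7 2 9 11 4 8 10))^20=((1 11 4 8 2 9 3 6 10))^20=(1 4 2 3 10 11 8 9 6)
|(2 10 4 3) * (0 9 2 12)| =7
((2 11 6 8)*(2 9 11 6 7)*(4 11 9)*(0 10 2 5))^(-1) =(0 5 7 11 4 8 6 2 10)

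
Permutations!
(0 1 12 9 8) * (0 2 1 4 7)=[4, 12, 1, 3, 7, 5, 6, 0, 2, 8, 10, 11, 9]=(0 4 7)(1 12 9 8 2)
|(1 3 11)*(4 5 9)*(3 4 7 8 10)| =|(1 4 5 9 7 8 10 3 11)| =9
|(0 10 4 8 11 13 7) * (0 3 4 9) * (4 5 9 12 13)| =24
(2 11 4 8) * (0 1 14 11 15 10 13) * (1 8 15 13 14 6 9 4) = (0 8 2 13)(1 6 9 4 15 10 14 11) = [8, 6, 13, 3, 15, 5, 9, 7, 2, 4, 14, 1, 12, 0, 11, 10]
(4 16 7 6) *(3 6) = [0, 1, 2, 6, 16, 5, 4, 3, 8, 9, 10, 11, 12, 13, 14, 15, 7] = (3 6 4 16 7)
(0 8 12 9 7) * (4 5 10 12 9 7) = (0 8 9 4 5 10 12 7) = [8, 1, 2, 3, 5, 10, 6, 0, 9, 4, 12, 11, 7]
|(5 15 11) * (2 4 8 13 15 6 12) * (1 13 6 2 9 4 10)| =|(1 13 15 11 5 2 10)(4 8 6 12 9)| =35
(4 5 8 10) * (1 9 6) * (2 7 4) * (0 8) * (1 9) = (0 8 10 2 7 4 5)(6 9) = [8, 1, 7, 3, 5, 0, 9, 4, 10, 6, 2]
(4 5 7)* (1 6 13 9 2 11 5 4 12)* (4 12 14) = [0, 6, 11, 3, 12, 7, 13, 14, 8, 2, 10, 5, 1, 9, 4] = (1 6 13 9 2 11 5 7 14 4 12)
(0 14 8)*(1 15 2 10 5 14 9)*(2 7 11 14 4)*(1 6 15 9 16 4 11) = [16, 9, 10, 3, 2, 11, 15, 1, 0, 6, 5, 14, 12, 13, 8, 7, 4] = (0 16 4 2 10 5 11 14 8)(1 9 6 15 7)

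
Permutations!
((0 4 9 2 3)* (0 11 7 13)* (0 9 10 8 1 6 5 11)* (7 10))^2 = (0 7 9 3 4 13 2)(1 5 10)(6 11 8)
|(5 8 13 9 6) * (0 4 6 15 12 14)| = |(0 4 6 5 8 13 9 15 12 14)| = 10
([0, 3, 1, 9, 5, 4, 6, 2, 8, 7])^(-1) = (1 2 7 9 3)(4 5)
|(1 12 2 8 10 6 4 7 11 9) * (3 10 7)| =28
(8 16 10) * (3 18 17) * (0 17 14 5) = [17, 1, 2, 18, 4, 0, 6, 7, 16, 9, 8, 11, 12, 13, 5, 15, 10, 3, 14] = (0 17 3 18 14 5)(8 16 10)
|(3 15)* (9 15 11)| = |(3 11 9 15)| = 4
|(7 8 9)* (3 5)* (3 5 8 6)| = 5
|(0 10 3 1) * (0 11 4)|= |(0 10 3 1 11 4)|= 6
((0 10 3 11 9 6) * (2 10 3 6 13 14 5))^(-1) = ((0 3 11 9 13 14 5 2 10 6))^(-1) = (0 6 10 2 5 14 13 9 11 3)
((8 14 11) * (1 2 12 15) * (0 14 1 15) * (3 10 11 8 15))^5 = (0 12 2 1 8 14)(3 10 11 15)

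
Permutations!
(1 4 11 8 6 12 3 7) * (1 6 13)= (1 4 11 8 13)(3 7 6 12)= [0, 4, 2, 7, 11, 5, 12, 6, 13, 9, 10, 8, 3, 1]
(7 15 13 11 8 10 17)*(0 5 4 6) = (0 5 4 6)(7 15 13 11 8 10 17) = [5, 1, 2, 3, 6, 4, 0, 15, 10, 9, 17, 8, 12, 11, 14, 13, 16, 7]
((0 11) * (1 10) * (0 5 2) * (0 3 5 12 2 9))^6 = ((0 11 12 2 3 5 9)(1 10))^6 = (0 9 5 3 2 12 11)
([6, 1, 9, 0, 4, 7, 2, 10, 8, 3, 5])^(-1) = [3, 1, 6, 9, 4, 10, 0, 5, 8, 2, 7]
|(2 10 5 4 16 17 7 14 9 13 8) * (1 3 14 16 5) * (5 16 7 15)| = 40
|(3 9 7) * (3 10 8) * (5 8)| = |(3 9 7 10 5 8)| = 6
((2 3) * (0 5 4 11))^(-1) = ((0 5 4 11)(2 3))^(-1) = (0 11 4 5)(2 3)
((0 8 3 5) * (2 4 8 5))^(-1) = ((0 5)(2 4 8 3))^(-1) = (0 5)(2 3 8 4)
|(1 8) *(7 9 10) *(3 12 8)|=|(1 3 12 8)(7 9 10)|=12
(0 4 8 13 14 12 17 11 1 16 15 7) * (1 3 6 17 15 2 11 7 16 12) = (0 4 8 13 14 1 12 15 16 2 11 3 6 17 7) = [4, 12, 11, 6, 8, 5, 17, 0, 13, 9, 10, 3, 15, 14, 1, 16, 2, 7]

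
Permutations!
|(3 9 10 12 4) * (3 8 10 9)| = |(4 8 10 12)| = 4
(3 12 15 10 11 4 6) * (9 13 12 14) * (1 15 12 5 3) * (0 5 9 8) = [5, 15, 2, 14, 6, 3, 1, 7, 0, 13, 11, 4, 12, 9, 8, 10] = (0 5 3 14 8)(1 15 10 11 4 6)(9 13)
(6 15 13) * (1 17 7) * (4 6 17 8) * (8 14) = (1 14 8 4 6 15 13 17 7) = [0, 14, 2, 3, 6, 5, 15, 1, 4, 9, 10, 11, 12, 17, 8, 13, 16, 7]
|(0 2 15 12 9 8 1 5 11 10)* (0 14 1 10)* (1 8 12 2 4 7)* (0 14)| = 18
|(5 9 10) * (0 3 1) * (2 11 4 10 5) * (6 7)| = |(0 3 1)(2 11 4 10)(5 9)(6 7)| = 12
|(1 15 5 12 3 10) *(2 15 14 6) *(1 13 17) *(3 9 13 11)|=30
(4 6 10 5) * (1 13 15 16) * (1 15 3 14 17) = [0, 13, 2, 14, 6, 4, 10, 7, 8, 9, 5, 11, 12, 3, 17, 16, 15, 1] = (1 13 3 14 17)(4 6 10 5)(15 16)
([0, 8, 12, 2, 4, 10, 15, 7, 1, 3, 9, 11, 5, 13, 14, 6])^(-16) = (15)(2 5 9)(3 12 10)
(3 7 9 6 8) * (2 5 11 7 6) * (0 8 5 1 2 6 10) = (0 8 3 10)(1 2)(5 11 7 9 6) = [8, 2, 1, 10, 4, 11, 5, 9, 3, 6, 0, 7]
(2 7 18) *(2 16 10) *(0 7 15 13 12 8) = [7, 1, 15, 3, 4, 5, 6, 18, 0, 9, 2, 11, 8, 12, 14, 13, 10, 17, 16] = (0 7 18 16 10 2 15 13 12 8)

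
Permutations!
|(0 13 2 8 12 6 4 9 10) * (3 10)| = 10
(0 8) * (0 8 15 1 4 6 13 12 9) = [15, 4, 2, 3, 6, 5, 13, 7, 8, 0, 10, 11, 9, 12, 14, 1] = (0 15 1 4 6 13 12 9)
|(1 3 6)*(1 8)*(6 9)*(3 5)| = 6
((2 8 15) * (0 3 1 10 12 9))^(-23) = (0 3 1 10 12 9)(2 8 15)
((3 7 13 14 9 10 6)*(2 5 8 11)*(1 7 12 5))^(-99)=((1 7 13 14 9 10 6 3 12 5 8 11 2))^(-99)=(1 10 8 13 3 2 9 5 7 6 11 14 12)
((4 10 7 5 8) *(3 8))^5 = (3 5 7 10 4 8)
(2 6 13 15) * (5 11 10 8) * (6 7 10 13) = (2 7 10 8 5 11 13 15) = [0, 1, 7, 3, 4, 11, 6, 10, 5, 9, 8, 13, 12, 15, 14, 2]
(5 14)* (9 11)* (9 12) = [0, 1, 2, 3, 4, 14, 6, 7, 8, 11, 10, 12, 9, 13, 5] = (5 14)(9 11 12)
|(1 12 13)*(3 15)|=|(1 12 13)(3 15)|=6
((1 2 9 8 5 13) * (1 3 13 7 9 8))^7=((1 2 8 5 7 9)(3 13))^7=(1 2 8 5 7 9)(3 13)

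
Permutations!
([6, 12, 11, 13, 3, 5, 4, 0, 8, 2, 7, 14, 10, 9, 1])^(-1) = (0 7 10 12 1 14 11 2 9 13 3 4 6)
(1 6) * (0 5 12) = (0 5 12)(1 6) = [5, 6, 2, 3, 4, 12, 1, 7, 8, 9, 10, 11, 0]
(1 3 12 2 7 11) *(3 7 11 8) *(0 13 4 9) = [13, 7, 11, 12, 9, 5, 6, 8, 3, 0, 10, 1, 2, 4] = (0 13 4 9)(1 7 8 3 12 2 11)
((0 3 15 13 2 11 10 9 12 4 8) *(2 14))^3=((0 3 15 13 14 2 11 10 9 12 4 8))^3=(0 13 11 12)(2 9 8 15)(3 14 10 4)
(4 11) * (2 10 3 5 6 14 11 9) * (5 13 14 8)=(2 10 3 13 14 11 4 9)(5 6 8)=[0, 1, 10, 13, 9, 6, 8, 7, 5, 2, 3, 4, 12, 14, 11]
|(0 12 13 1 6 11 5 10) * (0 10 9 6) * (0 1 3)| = |(0 12 13 3)(5 9 6 11)| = 4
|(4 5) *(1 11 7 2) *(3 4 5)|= 4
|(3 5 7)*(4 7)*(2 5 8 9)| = |(2 5 4 7 3 8 9)| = 7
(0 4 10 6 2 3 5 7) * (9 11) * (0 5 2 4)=(2 3)(4 10 6)(5 7)(9 11)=[0, 1, 3, 2, 10, 7, 4, 5, 8, 11, 6, 9]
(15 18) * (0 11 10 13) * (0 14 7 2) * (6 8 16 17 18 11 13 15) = [13, 1, 0, 3, 4, 5, 8, 2, 16, 9, 15, 10, 12, 14, 7, 11, 17, 18, 6] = (0 13 14 7 2)(6 8 16 17 18)(10 15 11)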